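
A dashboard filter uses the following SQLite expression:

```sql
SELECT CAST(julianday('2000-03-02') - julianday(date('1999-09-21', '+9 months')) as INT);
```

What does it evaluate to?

Adding +9 months to 1999-09-21 gives 2000-06-21.
29 days remain in March 2000 after the 2nd (31 − 2).
April 2000: 30 days.
May 2000: 31 days.
Then 21 days into June 2000.
Total: 29 + 30 + 31 + 21 = 111.
The subtraction is earlier − later, so the result is −111 → -111.

-111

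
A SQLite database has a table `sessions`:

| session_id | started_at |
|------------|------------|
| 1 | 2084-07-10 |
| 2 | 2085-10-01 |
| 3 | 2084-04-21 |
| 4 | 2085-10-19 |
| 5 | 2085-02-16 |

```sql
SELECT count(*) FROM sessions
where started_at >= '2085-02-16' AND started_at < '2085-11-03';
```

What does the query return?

Rows in [2085-02-16, 2085-11-03): 2085-10-01, 2085-10-19, 2085-02-16 → 3 rows.

3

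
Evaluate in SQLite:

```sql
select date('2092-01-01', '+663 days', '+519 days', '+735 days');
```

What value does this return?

2097-04-01

Applying '+663 days' to 2092-01-01: counting 663 days forward gives 2093-10-25.
Applying '+519 days' to 2093-10-25: counting 519 days forward gives 2095-03-28.
Applying '+735 days' to 2095-03-28: counting 735 days forward gives 2097-04-01.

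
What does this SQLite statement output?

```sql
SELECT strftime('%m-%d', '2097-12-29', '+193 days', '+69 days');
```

First apply '+193 days', '+69 days': 2097-12-29 → 2098-09-17.
`%m-%d` extracts the month-day: 09-17.

09-17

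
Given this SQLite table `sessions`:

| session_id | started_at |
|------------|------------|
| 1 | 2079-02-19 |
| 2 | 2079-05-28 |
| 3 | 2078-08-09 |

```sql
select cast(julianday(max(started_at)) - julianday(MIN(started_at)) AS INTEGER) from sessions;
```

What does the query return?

MIN = 2078-08-09, MAX = 2079-05-28.
22 days remain in August 2078 after the 9th (31 − 9).
Full months from September 2078 through April 2079 contribute their day counts.
Then 28 days into May 2079.
Total: 22 + 30 + 31 + 30 + 31 + 31 + 28 + 31 + 30 + 28 = 292.

292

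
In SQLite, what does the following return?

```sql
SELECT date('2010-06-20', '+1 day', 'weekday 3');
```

Advancing 1 more day within June lands on 2010-06-21.
`weekday 3` advances to the next Wednesday; 2010-06-21 is a Monday, so it moves forward to 2010-06-23.

2010-06-23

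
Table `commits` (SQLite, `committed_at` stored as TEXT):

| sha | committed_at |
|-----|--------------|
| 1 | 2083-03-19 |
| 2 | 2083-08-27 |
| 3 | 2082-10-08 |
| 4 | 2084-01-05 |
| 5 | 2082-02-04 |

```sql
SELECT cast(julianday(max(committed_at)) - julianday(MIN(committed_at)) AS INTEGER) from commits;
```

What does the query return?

MIN = 2082-02-04, MAX = 2084-01-05.
24 days remain in February 2082 after the 4th (28 − 4).
Full months from March 2082 through December 2083 contribute their day counts.
Then 5 days into January 2084.
Total: 24 + 31 + 30 + 31 + 30 + 31 + 31 + 30 + 31 + 30 + 31 + 31 + 28 + 31 + 30 + 31 + 30 + 31 + 31 + 30 + 31 + 30 + 31 + 5 = 700.

700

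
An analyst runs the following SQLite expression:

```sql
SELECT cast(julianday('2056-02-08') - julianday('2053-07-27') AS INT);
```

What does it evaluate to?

4 days remain in July 2053 after the 27th (31 − 27).
Full months from August 2053 through January 2056 contribute their day counts.
Then 8 days into February 2056.
Total: 4 + 31 + 30 + 31 + 30 + 31 + 31 + 28 + 31 + 30 + 31 + 30 + 31 + 31 + 30 + 31 + 30 + 31 + 31 + 28 + 31 + 30 + 31 + 30 + 31 + 31 + 30 + 31 + 30 + 31 + 31 + 8 = 926.

926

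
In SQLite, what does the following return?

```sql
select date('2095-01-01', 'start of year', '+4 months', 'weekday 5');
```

2095-05-06

`start of year` rewinds 2095-01-01 to 2095-01-01.
Adding +4 months to 2095-01-01 gives 2095-05-01.
`weekday 5` advances to the next Friday; 2095-05-01 is a Sunday, so it moves forward to 2095-05-06.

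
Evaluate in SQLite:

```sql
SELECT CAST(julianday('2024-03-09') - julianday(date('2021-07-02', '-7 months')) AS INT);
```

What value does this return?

Adding -7 months to 2021-07-02 gives 2020-12-02.
29 days remain in December 2020 after the 2nd (31 − 2).
Full months from January 2021 through February 2024 contribute their day counts.
Then 9 days into March 2024.
Total: 29 + 31 + 28 + 31 + 30 + 31 + 30 + 31 + 31 + 30 + 31 + 30 + 31 + 31 + 28 + 31 + 30 + 31 + 30 + 31 + 31 + 30 + 31 + 30 + 31 + 31 + 28 + 31 + 30 + 31 + 30 + 31 + 31 + 30 + 31 + 30 + 31 + 31 + 29 + 9 = 1193.

1193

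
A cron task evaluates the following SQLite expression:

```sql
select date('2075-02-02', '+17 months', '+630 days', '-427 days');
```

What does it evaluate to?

2077-01-21

Adding +17 months to 2075-02-02 gives 2076-07-02.
Applying '+630 days' to 2076-07-02: counting 630 days forward gives 2078-03-24.
Applying '-427 days' to 2078-03-24: counting 427 days back gives 2077-01-21.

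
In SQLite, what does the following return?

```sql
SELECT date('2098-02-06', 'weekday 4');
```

2098-02-06

`weekday 4` advances to the next Thursday; 2098-02-06 is already a Thursday, so it stays at 2098-02-06.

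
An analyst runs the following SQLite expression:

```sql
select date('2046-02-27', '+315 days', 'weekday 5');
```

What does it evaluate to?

2047-01-11

Applying '+315 days' to 2046-02-27: counting 315 days forward gives 2047-01-08.
`weekday 5` advances to the next Friday; 2047-01-08 is a Tuesday, so it moves forward to 2047-01-11.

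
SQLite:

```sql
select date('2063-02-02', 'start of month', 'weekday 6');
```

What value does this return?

`start of month` rewinds 2063-02-02 to 2063-02-01.
`weekday 6` advances to the next Saturday; 2063-02-01 is a Thursday, so it moves forward to 2063-02-03.

2063-02-03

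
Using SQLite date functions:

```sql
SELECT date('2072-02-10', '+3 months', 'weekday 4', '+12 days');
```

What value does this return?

2072-05-24

Adding +3 months to 2072-02-10 gives 2072-05-10.
`weekday 4` advances to the next Thursday; 2072-05-10 is a Tuesday, so it moves forward to 2072-05-12.
Advancing 12 more days within May lands on 2072-05-24.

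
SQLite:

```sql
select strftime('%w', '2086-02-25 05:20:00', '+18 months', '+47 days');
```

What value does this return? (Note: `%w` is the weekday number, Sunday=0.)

6

First apply '+18 months', '+47 days': 2086-02-25 05:20:00 → 2087-10-11 05:20:00.
2087-10-11 is a Saturday; with Sunday=0 that is 6.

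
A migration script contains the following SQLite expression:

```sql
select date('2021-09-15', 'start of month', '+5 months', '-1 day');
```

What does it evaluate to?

`start of month` rewinds 2021-09-15 to 2021-09-01.
Adding +5 months to 2021-09-01 gives 2022-02-01.
Going back 1 day from 2022-02-01 reaches 2022-01-31 (last day of January, 31 days).

2022-01-31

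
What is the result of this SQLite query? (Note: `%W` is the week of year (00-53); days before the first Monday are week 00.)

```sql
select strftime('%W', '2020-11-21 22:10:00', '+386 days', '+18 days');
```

52

First apply '+386 days', '+18 days': 2020-11-21 22:10:00 → 2021-12-30 22:10:00.
2021-12-30 is a Thursday. SQLite's %W counts Mondays since the year started; the result is 52.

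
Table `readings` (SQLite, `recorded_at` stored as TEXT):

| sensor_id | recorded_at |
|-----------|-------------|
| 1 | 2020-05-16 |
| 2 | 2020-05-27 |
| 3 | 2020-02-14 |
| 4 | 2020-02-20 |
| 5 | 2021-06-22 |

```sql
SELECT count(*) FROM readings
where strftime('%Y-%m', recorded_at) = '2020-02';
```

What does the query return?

Rows with year-month 2020-02: 2020-02-14, 2020-02-20 → 2.

2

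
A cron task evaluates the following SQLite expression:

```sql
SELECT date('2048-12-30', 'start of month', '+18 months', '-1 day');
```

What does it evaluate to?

`start of month` rewinds 2048-12-30 to 2048-12-01.
Adding +18 months to 2048-12-01 gives 2050-06-01.
Going back 1 day from 2050-06-01 reaches 2050-05-31 (last day of May, 31 days).

2050-05-31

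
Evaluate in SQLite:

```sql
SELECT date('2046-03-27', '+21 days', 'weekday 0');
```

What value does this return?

March 2046 has 31 days; 4 remain after the 27th, so 5 days reach 2046-04-01.
Advancing 16 more days within April lands on 2046-04-17.
`weekday 0` advances to the next Sunday; 2046-04-17 is a Tuesday, so it moves forward to 2046-04-22.

2046-04-22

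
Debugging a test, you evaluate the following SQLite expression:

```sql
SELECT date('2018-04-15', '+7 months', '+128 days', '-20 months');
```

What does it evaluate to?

2017-07-23

Adding +7 months to 2018-04-15 gives 2018-11-15.
Applying '+128 days' to 2018-11-15: counting 128 days forward gives 2019-03-23.
Adding -20 months to 2019-03-23 gives 2017-07-23.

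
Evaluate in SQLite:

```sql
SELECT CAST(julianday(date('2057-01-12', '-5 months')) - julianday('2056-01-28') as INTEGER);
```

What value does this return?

Adding -5 months to 2057-01-12 gives 2056-08-12.
3 days remain in January 2056 after the 28th (31 − 28).
Full months from February 2056 through July 2056 contribute their day counts.
Then 12 days into August 2056.
Total: 3 + 29 + 31 + 30 + 31 + 30 + 31 + 12 = 197.

197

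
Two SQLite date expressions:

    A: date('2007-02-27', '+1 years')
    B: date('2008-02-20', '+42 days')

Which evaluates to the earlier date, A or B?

A

A = 2008-02-27.
B = 2008-04-02.
A is earlier.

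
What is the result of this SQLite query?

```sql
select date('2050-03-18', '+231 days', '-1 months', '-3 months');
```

2050-07-04

Applying '+231 days' to 2050-03-18: counting 231 days forward gives 2050-11-04.
Adding -1 month to 2050-11-04 gives 2050-10-04.
Adding -3 months to 2050-10-04 gives 2050-07-04.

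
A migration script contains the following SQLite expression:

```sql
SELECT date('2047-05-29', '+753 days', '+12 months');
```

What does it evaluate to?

Applying '+753 days' to 2047-05-29: counting 753 days forward gives 2049-06-20.
Adding +12 months to 2049-06-20 gives 2050-06-20.

2050-06-20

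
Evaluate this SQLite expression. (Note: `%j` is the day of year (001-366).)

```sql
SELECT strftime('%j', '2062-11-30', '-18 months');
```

First apply '-18 months': 2062-11-30 → 2061-05-30.
Day-of-year for 2061-05-30: days since 2061-01-01 inclusive = 150, zero-padded to 150.

150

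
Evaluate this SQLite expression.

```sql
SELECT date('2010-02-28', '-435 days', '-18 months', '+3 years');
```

Applying '-435 days' to 2010-02-28: counting 435 days back gives 2008-12-20.
Adding -18 months to 2008-12-20 gives 2007-06-20.
Adding +3 years to 2007-06-20 gives 2010-06-20.

2010-06-20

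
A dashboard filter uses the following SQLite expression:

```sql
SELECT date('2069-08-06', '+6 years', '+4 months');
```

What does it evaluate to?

Adding +6 years to 2069-08-06 gives 2075-08-06.
Adding +4 months to 2075-08-06 gives 2075-12-06.

2075-12-06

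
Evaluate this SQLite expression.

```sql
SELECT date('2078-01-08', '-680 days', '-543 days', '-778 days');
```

Applying '-680 days' to 2078-01-08: counting 680 days back gives 2076-02-28.
Applying '-543 days' to 2076-02-28: counting 543 days back gives 2074-09-03.
Applying '-778 days' to 2074-09-03: counting 778 days back gives 2072-07-17.

2072-07-17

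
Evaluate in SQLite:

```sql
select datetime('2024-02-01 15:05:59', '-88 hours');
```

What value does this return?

-88 hours from 2024-02-01 15:05:59 is 2024-01-28 23:05:59 (crosses midnight).

2024-01-28 23:05:59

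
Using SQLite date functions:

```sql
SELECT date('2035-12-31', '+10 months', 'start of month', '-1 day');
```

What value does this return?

Adding +10 months to 2035-12-31 gives 2036-10-31.
`start of month` rewinds 2036-10-31 to 2036-10-01.
Going back 1 day from 2036-10-01 reaches 2036-09-30 (last day of September, 30 days).

2036-09-30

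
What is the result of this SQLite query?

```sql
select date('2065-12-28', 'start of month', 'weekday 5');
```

`start of month` rewinds 2065-12-28 to 2065-12-01.
`weekday 5` advances to the next Friday; 2065-12-01 is a Tuesday, so it moves forward to 2065-12-04.

2065-12-04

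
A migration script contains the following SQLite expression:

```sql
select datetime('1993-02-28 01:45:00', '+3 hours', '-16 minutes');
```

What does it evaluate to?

+3 hours from 1993-02-28 01:45:00 is 1993-02-28 04:45:00.
-16 minutes from 1993-02-28 04:45:00 is 1993-02-28 04:29:00.

1993-02-28 04:29:00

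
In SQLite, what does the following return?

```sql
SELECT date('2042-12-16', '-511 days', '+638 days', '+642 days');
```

Applying '-511 days' to 2042-12-16: counting 511 days back gives 2041-07-23.
Applying '+638 days' to 2041-07-23: counting 638 days forward gives 2043-04-22.
Applying '+642 days' to 2043-04-22: counting 642 days forward gives 2045-01-23.

2045-01-23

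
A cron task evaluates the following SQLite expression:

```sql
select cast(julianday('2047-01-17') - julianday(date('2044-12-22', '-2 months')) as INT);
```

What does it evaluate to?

817

Adding -2 months to 2044-12-22 gives 2044-10-22.
9 days remain in October 2044 after the 22nd (31 − 22).
Full months from November 2044 through December 2046 contribute their day counts.
Then 17 days into January 2047.
Total: 9 + 30 + 31 + 31 + 28 + 31 + 30 + 31 + 30 + 31 + 31 + 30 + 31 + 30 + 31 + 31 + 28 + 31 + 30 + 31 + 30 + 31 + 31 + 30 + 31 + 30 + 31 + 17 = 817.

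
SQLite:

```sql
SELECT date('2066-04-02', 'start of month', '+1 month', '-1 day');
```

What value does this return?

2066-04-30

`start of month` rewinds 2066-04-02 to 2066-04-01.
Adding +1 month to 2066-04-01 gives 2066-05-01.
Going back 1 day from 2066-05-01 reaches 2066-04-30 (last day of April, 30 days).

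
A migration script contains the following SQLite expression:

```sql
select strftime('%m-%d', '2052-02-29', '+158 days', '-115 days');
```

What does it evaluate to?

First apply '+158 days', '-115 days': 2052-02-29 → 2052-04-12.
`%m-%d` extracts the month-day: 04-12.

04-12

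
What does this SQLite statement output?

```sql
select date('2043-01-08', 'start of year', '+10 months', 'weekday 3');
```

2043-11-04

`start of year` rewinds 2043-01-08 to 2043-01-01.
Adding +10 months to 2043-01-01 gives 2043-11-01.
`weekday 3` advances to the next Wednesday; 2043-11-01 is a Sunday, so it moves forward to 2043-11-04.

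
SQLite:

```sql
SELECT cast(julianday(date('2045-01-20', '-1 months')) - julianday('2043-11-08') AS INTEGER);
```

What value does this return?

408

Adding -1 month to 2045-01-20 gives 2044-12-20.
22 days remain in November 2043 after the 8th (30 − 8).
Full months from December 2043 through November 2044 contribute their day counts.
Then 20 days into December 2044.
Total: 22 + 31 + 31 + 29 + 31 + 30 + 31 + 30 + 31 + 31 + 30 + 31 + 30 + 20 = 408.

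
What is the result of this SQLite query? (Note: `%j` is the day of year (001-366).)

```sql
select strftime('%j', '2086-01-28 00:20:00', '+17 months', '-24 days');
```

First apply '+17 months', '-24 days': 2086-01-28 00:20:00 → 2087-06-04 00:20:00.
Day-of-year for 2087-06-04: days since 2087-01-01 inclusive = 155, zero-padded to 155.

155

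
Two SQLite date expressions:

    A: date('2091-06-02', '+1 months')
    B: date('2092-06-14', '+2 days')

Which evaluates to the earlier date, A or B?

A

A = 2091-07-02.
B = 2092-06-16.
A is earlier.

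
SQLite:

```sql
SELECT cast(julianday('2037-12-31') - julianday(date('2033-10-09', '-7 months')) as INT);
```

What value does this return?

Adding -7 months to 2033-10-09 gives 2033-03-09.
22 days remain in March 2033 after the 9th (31 − 9).
Full months from April 2033 through November 2037 contribute their day counts.
Then 31 days into December 2037.
Total: 22 + 30 + 31 + 30 + 31 + 31 + 30 + 31 + 30 + 31 + 31 + 28 + 31 + 30 + 31 + 30 + 31 + 31 + 30 + 31 + 30 + 31 + 31 + 28 + 31 + 30 + 31 + 30 + 31 + 31 + 30 + 31 + 30 + 31 + 31 + 29 + 31 + 30 + 31 + 30 + 31 + 31 + 30 + 31 + 30 + 31 + 31 + 28 + 31 + 30 + 31 + 30 + 31 + 31 + 30 + 31 + 30 + 31 = 1758.

1758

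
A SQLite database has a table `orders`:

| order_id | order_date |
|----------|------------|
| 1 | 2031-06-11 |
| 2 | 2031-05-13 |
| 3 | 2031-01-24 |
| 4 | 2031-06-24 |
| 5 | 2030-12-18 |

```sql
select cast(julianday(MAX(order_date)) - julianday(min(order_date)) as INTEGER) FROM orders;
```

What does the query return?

188

MIN = 2030-12-18, MAX = 2031-06-24.
13 days remain in December 2030 after the 18th (31 − 18).
January 2031: 31 days.
February 2031: 28 days.
March 2031: 31 days.
April 2031: 30 days.
May 2031: 31 days.
Then 24 days into June 2031.
Total: 13 + 31 + 28 + 31 + 30 + 31 + 24 = 188.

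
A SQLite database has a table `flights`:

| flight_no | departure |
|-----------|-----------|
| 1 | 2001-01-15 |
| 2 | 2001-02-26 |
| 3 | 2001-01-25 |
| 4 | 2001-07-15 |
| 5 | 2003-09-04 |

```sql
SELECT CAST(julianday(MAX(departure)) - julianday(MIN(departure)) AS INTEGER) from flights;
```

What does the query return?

MIN = 2001-01-15, MAX = 2003-09-04.
16 days remain in January 2001 after the 15th (31 − 15).
Full months from February 2001 through August 2003 contribute their day counts.
Then 4 days into September 2003.
Total: 16 + 28 + 31 + 30 + 31 + 30 + 31 + 31 + 30 + 31 + 30 + 31 + 31 + 28 + 31 + 30 + 31 + 30 + 31 + 31 + 30 + 31 + 30 + 31 + 31 + 28 + 31 + 30 + 31 + 30 + 31 + 31 + 4 = 962.

962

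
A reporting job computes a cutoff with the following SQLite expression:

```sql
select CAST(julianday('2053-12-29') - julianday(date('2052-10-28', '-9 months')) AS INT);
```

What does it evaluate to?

701

Adding -9 months to 2052-10-28 gives 2052-01-28.
3 days remain in January 2052 after the 28th (31 − 28).
Full months from February 2052 through November 2053 contribute their day counts.
Then 29 days into December 2053.
Total: 3 + 29 + 31 + 30 + 31 + 30 + 31 + 31 + 30 + 31 + 30 + 31 + 31 + 28 + 31 + 30 + 31 + 30 + 31 + 31 + 30 + 31 + 30 + 29 = 701.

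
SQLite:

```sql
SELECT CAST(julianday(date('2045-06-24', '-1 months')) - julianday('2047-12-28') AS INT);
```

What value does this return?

-948

Adding -1 month to 2045-06-24 gives 2045-05-24.
7 days remain in May 2045 after the 24th (31 − 24).
Full months from June 2045 through November 2047 contribute their day counts.
Then 28 days into December 2047.
Total: 7 + 30 + 31 + 31 + 30 + 31 + 30 + 31 + 31 + 28 + 31 + 30 + 31 + 30 + 31 + 31 + 30 + 31 + 30 + 31 + 31 + 28 + 31 + 30 + 31 + 30 + 31 + 31 + 30 + 31 + 30 + 28 = 948.
The subtraction is earlier − later, so the result is −948 → -948.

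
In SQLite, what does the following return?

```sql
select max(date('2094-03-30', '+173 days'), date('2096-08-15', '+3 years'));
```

date('2094-03-30', '+173 days') → 2094-09-19.
date('2096-08-15', '+3 years') → 2099-08-15.
Later of the two is 2099-08-15.

2099-08-15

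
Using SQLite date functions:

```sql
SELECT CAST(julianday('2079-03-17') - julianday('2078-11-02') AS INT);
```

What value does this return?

28 days remain in November 2078 after the 2nd (30 − 2).
December 2078: 31 days.
January 2079: 31 days.
February 2079: 28 days.
Then 17 days into March 2079.
Total: 28 + 31 + 31 + 28 + 17 = 135.

135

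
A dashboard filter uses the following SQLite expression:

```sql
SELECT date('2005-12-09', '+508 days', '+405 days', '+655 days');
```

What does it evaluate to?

Applying '+508 days' to 2005-12-09: counting 508 days forward gives 2007-05-01.
Applying '+405 days' to 2007-05-01: counting 405 days forward gives 2008-06-09.
Applying '+655 days' to 2008-06-09: counting 655 days forward gives 2010-03-26.

2010-03-26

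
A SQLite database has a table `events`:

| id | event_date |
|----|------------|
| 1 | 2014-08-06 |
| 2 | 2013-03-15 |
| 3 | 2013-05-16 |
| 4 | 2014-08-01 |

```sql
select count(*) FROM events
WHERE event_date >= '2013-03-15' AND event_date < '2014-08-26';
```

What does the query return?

Rows in [2013-03-15, 2014-08-26): 2014-08-06, 2013-03-15, 2013-05-16, 2014-08-01 → 4 rows.

4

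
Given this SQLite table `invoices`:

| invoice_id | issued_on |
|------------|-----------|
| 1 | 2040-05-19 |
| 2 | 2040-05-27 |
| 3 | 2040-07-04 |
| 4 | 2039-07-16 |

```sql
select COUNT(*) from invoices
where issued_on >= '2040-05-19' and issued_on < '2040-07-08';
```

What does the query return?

3

Rows in [2040-05-19, 2040-07-08): 2040-05-19, 2040-05-27, 2040-07-04 → 3 rows.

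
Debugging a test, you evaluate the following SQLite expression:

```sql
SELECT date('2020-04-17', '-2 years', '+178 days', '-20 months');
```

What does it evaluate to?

2017-02-12

Adding -2 years to 2020-04-17 gives 2018-04-17.
Applying '+178 days' to 2018-04-17: counting 178 days forward gives 2018-10-12.
Adding -20 months to 2018-10-12 gives 2017-02-12.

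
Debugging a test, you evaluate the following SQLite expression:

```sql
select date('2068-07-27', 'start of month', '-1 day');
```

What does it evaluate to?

`start of month` rewinds 2068-07-27 to 2068-07-01.
Going back 1 day from 2068-07-01 reaches 2068-06-30 (last day of June, 30 days).

2068-06-30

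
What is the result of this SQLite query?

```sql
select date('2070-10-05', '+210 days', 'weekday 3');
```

Applying '+210 days' to 2070-10-05: counting 210 days forward gives 2071-05-03.
`weekday 3` advances to the next Wednesday; 2071-05-03 is a Sunday, so it moves forward to 2071-05-06.

2071-05-06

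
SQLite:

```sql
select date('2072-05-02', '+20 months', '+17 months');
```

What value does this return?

2075-06-02

Adding +20 months to 2072-05-02 gives 2074-01-02.
Adding +17 months to 2074-01-02 gives 2075-06-02.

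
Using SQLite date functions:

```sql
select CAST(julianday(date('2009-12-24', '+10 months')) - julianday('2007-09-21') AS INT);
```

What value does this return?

1129

Adding +10 months to 2009-12-24 gives 2010-10-24.
9 days remain in September 2007 after the 21st (30 − 21).
Full months from October 2007 through September 2010 contribute their day counts.
Then 24 days into October 2010.
Total: 9 + 31 + 30 + 31 + 31 + 29 + 31 + 30 + 31 + 30 + 31 + 31 + 30 + 31 + 30 + 31 + 31 + 28 + 31 + 30 + 31 + 30 + 31 + 31 + 30 + 31 + 30 + 31 + 31 + 28 + 31 + 30 + 31 + 30 + 31 + 31 + 30 + 24 = 1129.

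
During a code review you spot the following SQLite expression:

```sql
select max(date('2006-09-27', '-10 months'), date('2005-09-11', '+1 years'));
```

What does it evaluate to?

2006-09-11

date('2006-09-27', '-10 months') → 2005-11-27.
date('2005-09-11', '+1 years') → 2006-09-11.
Later of the two is 2006-09-11.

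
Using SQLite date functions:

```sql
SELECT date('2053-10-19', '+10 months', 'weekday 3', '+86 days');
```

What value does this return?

2054-11-13

Adding +10 months to 2053-10-19 gives 2054-08-19.
`weekday 3` advances to the next Wednesday; 2054-08-19 is already a Wednesday, so it stays at 2054-08-19.
Applying '+86 days' to 2054-08-19: counting 86 days forward gives 2054-11-13.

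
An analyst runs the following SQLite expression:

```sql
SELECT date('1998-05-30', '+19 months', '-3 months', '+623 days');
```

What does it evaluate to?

2001-06-14

Adding +19 months to 1998-05-30 gives 1999-12-30.
Adding -3 months to 1999-12-30 gives 1999-09-30.
Applying '+623 days' to 1999-09-30: counting 623 days forward gives 2001-06-14.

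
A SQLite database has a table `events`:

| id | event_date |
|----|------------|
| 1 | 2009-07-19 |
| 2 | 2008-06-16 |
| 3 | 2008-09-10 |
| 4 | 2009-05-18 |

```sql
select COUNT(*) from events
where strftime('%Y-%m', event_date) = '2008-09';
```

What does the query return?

Rows with year-month 2008-09: 2008-09-10 → 1.

1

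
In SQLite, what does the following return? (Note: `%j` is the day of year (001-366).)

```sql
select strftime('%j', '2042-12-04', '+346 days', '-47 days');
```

First apply '+346 days', '-47 days': 2042-12-04 → 2043-09-29.
Day-of-year for 2043-09-29: days since 2043-01-01 inclusive = 272, zero-padded to 272.

272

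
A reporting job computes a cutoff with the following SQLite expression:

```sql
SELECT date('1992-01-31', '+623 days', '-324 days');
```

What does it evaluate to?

1992-11-25

Applying '+623 days' to 1992-01-31: counting 623 days forward gives 1993-10-15.
Applying '-324 days' to 1993-10-15: counting 324 days back gives 1992-11-25.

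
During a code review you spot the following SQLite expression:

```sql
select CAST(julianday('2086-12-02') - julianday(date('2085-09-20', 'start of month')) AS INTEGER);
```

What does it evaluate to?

`start of month` rewinds 2085-09-20 to 2085-09-01.
29 days remain in September 2085 after the 1st (30 − 1).
Full months from October 2085 through November 2086 contribute their day counts.
Then 2 days into December 2086.
Total: 29 + 31 + 30 + 31 + 31 + 28 + 31 + 30 + 31 + 30 + 31 + 31 + 30 + 31 + 30 + 2 = 457.

457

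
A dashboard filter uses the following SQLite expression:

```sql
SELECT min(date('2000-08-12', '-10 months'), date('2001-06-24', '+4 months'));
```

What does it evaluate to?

1999-10-12

date('2000-08-12', '-10 months') → 1999-10-12.
date('2001-06-24', '+4 months') → 2001-10-24.
Earlier of the two is 1999-10-12.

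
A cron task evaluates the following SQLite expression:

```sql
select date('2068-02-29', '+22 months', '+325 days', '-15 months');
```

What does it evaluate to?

2069-08-19

Adding +22 months to 2068-02-29 gives 2069-12-29.
Applying '+325 days' to 2069-12-29: counting 325 days forward gives 2070-11-19.
Adding -15 months to 2070-11-19 gives 2069-08-19.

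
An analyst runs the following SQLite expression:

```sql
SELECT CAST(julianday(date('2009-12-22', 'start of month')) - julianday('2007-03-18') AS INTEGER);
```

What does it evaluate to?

`start of month` rewinds 2009-12-22 to 2009-12-01.
13 days remain in March 2007 after the 18th (31 − 18).
Full months from April 2007 through November 2009 contribute their day counts.
Then 1 day into December 2009.
Total: 13 + 30 + 31 + 30 + 31 + 31 + 30 + 31 + 30 + 31 + 31 + 29 + 31 + 30 + 31 + 30 + 31 + 31 + 30 + 31 + 30 + 31 + 31 + 28 + 31 + 30 + 31 + 30 + 31 + 31 + 30 + 31 + 30 + 1 = 989.

989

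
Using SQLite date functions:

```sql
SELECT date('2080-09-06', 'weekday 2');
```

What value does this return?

2080-09-10

`weekday 2` advances to the next Tuesday; 2080-09-06 is a Friday, so it moves forward to 2080-09-10.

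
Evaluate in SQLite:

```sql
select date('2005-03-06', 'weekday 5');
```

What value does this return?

`weekday 5` advances to the next Friday; 2005-03-06 is a Sunday, so it moves forward to 2005-03-11.

2005-03-11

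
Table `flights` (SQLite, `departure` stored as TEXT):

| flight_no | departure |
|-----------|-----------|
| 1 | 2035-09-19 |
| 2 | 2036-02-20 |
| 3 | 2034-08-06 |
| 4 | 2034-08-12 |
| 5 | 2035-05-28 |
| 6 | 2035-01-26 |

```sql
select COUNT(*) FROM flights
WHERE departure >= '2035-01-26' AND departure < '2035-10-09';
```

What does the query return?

Rows in [2035-01-26, 2035-10-09): 2035-09-19, 2035-05-28, 2035-01-26 → 3 rows.

3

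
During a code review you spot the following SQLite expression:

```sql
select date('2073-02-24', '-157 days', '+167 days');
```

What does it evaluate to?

2073-03-06

Applying '-157 days' to 2073-02-24: counting 157 days back gives 2072-09-20.
Applying '+167 days' to 2072-09-20: counting 167 days forward gives 2073-03-06.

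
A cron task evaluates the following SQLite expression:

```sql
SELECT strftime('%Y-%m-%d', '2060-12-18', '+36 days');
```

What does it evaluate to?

2061-01-23

First apply '+36 days': 2060-12-18 → 2061-01-23.
`%Y-%m-%d` extracts the ISO date: 2061-01-23.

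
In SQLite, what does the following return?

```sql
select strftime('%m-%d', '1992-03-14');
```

03-14

`%m-%d` extracts the month-day: 03-14.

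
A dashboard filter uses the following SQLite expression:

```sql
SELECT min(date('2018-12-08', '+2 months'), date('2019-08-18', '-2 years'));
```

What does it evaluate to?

date('2018-12-08', '+2 months') → 2019-02-08.
date('2019-08-18', '-2 years') → 2017-08-18.
Earlier of the two is 2017-08-18.

2017-08-18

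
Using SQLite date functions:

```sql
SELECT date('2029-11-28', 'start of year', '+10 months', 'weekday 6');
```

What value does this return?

2029-11-03

`start of year` rewinds 2029-11-28 to 2029-01-01.
Adding +10 months to 2029-01-01 gives 2029-11-01.
`weekday 6` advances to the next Saturday; 2029-11-01 is a Thursday, so it moves forward to 2029-11-03.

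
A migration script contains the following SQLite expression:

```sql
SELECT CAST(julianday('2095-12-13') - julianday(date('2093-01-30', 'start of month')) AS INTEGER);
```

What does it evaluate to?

`start of month` rewinds 2093-01-30 to 2093-01-01.
30 days remain in January 2093 after the 1st (31 − 1).
Full months from February 2093 through November 2095 contribute their day counts.
Then 13 days into December 2095.
Total: 30 + 28 + 31 + 30 + 31 + 30 + 31 + 31 + 30 + 31 + 30 + 31 + 31 + 28 + 31 + 30 + 31 + 30 + 31 + 31 + 30 + 31 + 30 + 31 + 31 + 28 + 31 + 30 + 31 + 30 + 31 + 31 + 30 + 31 + 30 + 13 = 1076.

1076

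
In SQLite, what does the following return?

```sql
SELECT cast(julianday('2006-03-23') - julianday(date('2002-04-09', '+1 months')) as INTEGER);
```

Adding +1 month to 2002-04-09 gives 2002-05-09.
22 days remain in May 2002 after the 9th (31 − 9).
Full months from June 2002 through February 2006 contribute their day counts.
Then 23 days into March 2006.
Total: 22 + 30 + 31 + 31 + 30 + 31 + 30 + 31 + 31 + 28 + 31 + 30 + 31 + 30 + 31 + 31 + 30 + 31 + 30 + 31 + 31 + 29 + 31 + 30 + 31 + 30 + 31 + 31 + 30 + 31 + 30 + 31 + 31 + 28 + 31 + 30 + 31 + 30 + 31 + 31 + 30 + 31 + 30 + 31 + 31 + 28 + 23 = 1414.

1414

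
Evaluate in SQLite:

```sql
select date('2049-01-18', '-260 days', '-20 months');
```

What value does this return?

2046-09-03

Applying '-260 days' to 2049-01-18: counting 260 days back gives 2048-05-03.
Adding -20 months to 2048-05-03 gives 2046-09-03.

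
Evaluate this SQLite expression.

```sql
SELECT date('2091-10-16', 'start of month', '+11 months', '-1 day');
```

`start of month` rewinds 2091-10-16 to 2091-10-01.
Adding +11 months to 2091-10-01 gives 2092-09-01.
Going back 1 day from 2092-09-01 reaches 2092-08-31 (last day of August, 31 days).

2092-08-31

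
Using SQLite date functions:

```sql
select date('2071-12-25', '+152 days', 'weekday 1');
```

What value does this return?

2072-05-30

Applying '+152 days' to 2071-12-25: counting 152 days forward gives 2072-05-25.
`weekday 1` advances to the next Monday; 2072-05-25 is a Wednesday, so it moves forward to 2072-05-30.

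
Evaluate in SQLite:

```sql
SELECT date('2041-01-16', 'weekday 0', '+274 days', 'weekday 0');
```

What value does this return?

2041-10-27

`weekday 0` advances to the next Sunday; 2041-01-16 is a Wednesday, so it moves forward to 2041-01-20.
Applying '+274 days' to 2041-01-20: counting 274 days forward gives 2041-10-21.
`weekday 0` advances to the next Sunday; 2041-10-21 is a Monday, so it moves forward to 2041-10-27.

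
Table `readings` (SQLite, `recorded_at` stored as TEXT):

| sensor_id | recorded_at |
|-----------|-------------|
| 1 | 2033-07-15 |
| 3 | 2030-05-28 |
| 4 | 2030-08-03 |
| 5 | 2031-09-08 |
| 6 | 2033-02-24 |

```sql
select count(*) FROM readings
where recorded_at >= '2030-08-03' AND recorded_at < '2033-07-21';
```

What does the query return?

4

Rows in [2030-08-03, 2033-07-21): 2033-07-15, 2030-08-03, 2031-09-08, 2033-02-24 → 4 rows.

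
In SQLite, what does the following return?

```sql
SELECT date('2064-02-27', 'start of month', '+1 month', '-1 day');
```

2064-02-29

`start of month` rewinds 2064-02-27 to 2064-02-01.
Adding +1 month to 2064-02-01 gives 2064-03-01.
Going back 1 day from 2064-03-01 reaches 2064-02-29 (last day of February, 29 days).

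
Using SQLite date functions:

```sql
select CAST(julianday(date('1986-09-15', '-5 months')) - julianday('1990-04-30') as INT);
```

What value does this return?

Adding -5 months to 1986-09-15 gives 1986-04-15.
15 days remain in April 1986 after the 15th (30 − 15).
Full months from May 1986 through March 1990 contribute their day counts.
Then 30 days into April 1990.
Total: 15 + 31 + 30 + 31 + 31 + 30 + 31 + 30 + 31 + 31 + 28 + 31 + 30 + 31 + 30 + 31 + 31 + 30 + 31 + 30 + 31 + 31 + 29 + 31 + 30 + 31 + 30 + 31 + 31 + 30 + 31 + 30 + 31 + 31 + 28 + 31 + 30 + 31 + 30 + 31 + 31 + 30 + 31 + 30 + 31 + 31 + 28 + 31 + 30 = 1476.
The subtraction is earlier − later, so the result is −1476 → -1476.

-1476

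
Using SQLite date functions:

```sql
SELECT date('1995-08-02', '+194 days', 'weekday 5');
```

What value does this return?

1996-02-16

Applying '+194 days' to 1995-08-02: counting 194 days forward gives 1996-02-12.
`weekday 5` advances to the next Friday; 1996-02-12 is a Monday, so it moves forward to 1996-02-16.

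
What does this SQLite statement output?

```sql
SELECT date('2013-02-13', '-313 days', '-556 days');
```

2010-09-28

Applying '-313 days' to 2013-02-13: counting 313 days back gives 2012-04-06.
Applying '-556 days' to 2012-04-06: counting 556 days back gives 2010-09-28.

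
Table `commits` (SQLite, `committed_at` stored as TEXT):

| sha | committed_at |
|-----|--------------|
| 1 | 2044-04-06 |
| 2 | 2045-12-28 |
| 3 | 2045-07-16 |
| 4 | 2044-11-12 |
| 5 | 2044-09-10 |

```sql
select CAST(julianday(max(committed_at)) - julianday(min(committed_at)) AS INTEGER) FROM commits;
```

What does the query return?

631

MIN = 2044-04-06, MAX = 2045-12-28.
24 days remain in April 2044 after the 6th (30 − 6).
Full months from May 2044 through November 2045 contribute their day counts.
Then 28 days into December 2045.
Total: 24 + 31 + 30 + 31 + 31 + 30 + 31 + 30 + 31 + 31 + 28 + 31 + 30 + 31 + 30 + 31 + 31 + 30 + 31 + 30 + 28 = 631.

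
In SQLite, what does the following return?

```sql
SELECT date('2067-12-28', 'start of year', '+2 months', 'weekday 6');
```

`start of year` rewinds 2067-12-28 to 2067-01-01.
Adding +2 months to 2067-01-01 gives 2067-03-01.
`weekday 6` advances to the next Saturday; 2067-03-01 is a Tuesday, so it moves forward to 2067-03-05.

2067-03-05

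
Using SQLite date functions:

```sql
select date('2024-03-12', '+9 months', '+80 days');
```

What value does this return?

2025-03-02

Adding +9 months to 2024-03-12 gives 2024-12-12.
Applying '+80 days' to 2024-12-12: counting 80 days forward gives 2025-03-02.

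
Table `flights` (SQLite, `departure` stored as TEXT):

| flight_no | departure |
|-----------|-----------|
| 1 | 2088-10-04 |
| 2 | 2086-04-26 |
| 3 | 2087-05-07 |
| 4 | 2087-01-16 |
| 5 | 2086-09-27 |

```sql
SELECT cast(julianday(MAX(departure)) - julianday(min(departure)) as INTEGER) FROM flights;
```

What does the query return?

MIN = 2086-04-26, MAX = 2088-10-04.
4 days remain in April 2086 after the 26th (30 − 26).
Full months from May 2086 through September 2088 contribute their day counts.
Then 4 days into October 2088.
Total: 4 + 31 + 30 + 31 + 31 + 30 + 31 + 30 + 31 + 31 + 28 + 31 + 30 + 31 + 30 + 31 + 31 + 30 + 31 + 30 + 31 + 31 + 29 + 31 + 30 + 31 + 30 + 31 + 31 + 30 + 4 = 892.

892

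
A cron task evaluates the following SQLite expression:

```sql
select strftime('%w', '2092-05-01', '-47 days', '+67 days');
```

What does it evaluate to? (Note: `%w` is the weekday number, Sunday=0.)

First apply '-47 days', '+67 days': 2092-05-01 → 2092-05-21.
2092-05-21 is a Wednesday; with Sunday=0 that is 3.

3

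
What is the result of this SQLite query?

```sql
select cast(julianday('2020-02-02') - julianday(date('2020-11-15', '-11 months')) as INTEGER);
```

Adding -11 months to 2020-11-15 gives 2019-12-15.
16 days remain in December 2019 after the 15th (31 − 15).
January 2020: 31 days.
Then 2 days into February 2020.
Total: 16 + 31 + 2 = 49.

49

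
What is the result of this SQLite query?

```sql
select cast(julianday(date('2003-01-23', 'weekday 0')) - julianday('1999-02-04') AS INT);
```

1452

`weekday 0` advances to the next Sunday; 2003-01-23 is a Thursday, so it moves forward to 2003-01-26.
24 days remain in February 1999 after the 4th (28 − 4).
Full months from March 1999 through December 2002 contribute their day counts.
Then 26 days into January 2003.
Total: 24 + 31 + 30 + 31 + 30 + 31 + 31 + 30 + 31 + 30 + 31 + 31 + 29 + 31 + 30 + 31 + 30 + 31 + 31 + 30 + 31 + 30 + 31 + 31 + 28 + 31 + 30 + 31 + 30 + 31 + 31 + 30 + 31 + 30 + 31 + 31 + 28 + 31 + 30 + 31 + 30 + 31 + 31 + 30 + 31 + 30 + 31 + 26 = 1452.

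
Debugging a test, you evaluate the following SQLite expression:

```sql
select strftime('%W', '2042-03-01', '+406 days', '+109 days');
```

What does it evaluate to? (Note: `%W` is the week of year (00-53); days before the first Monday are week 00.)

30

First apply '+406 days', '+109 days': 2042-03-01 → 2043-07-29.
2043-07-29 is a Wednesday. SQLite's %W counts Mondays since the year started; the result is 30.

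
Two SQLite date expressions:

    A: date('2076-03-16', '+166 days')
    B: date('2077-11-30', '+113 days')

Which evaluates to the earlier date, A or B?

A

A = 2076-08-29.
B = 2078-03-23.
A is earlier.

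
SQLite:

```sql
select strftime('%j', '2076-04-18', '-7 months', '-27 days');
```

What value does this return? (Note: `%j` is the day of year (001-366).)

First apply '-7 months', '-27 days': 2076-04-18 → 2075-08-22.
Day-of-year for 2075-08-22: days since 2075-01-01 inclusive = 234, zero-padded to 234.

234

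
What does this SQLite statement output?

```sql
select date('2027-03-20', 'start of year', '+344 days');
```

2027-12-11

`start of year` rewinds 2027-03-20 to 2027-01-01.
Applying '+344 days' to 2027-01-01: counting 344 days forward gives 2027-12-11.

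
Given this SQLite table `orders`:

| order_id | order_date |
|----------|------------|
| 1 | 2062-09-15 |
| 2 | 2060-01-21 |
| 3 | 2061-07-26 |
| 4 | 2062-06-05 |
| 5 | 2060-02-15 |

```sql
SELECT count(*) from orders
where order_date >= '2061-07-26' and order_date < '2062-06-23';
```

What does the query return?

Rows in [2061-07-26, 2062-06-23): 2061-07-26, 2062-06-05 → 2 rows.

2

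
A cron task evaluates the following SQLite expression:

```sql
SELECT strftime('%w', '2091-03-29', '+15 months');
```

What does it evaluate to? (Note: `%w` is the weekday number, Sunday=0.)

0

First apply '+15 months': 2091-03-29 → 2092-06-29.
2092-06-29 is a Sunday; with Sunday=0 that is 0.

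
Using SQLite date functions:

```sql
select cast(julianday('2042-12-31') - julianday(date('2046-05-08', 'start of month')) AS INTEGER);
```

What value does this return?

`start of month` rewinds 2046-05-08 to 2046-05-01.
0 days remain in December 2042 after the 31st (31 − 31).
Full months from January 2043 through April 2046 contribute their day counts.
Then 1 day into May 2046.
Total: 0 + 31 + 28 + 31 + 30 + 31 + 30 + 31 + 31 + 30 + 31 + 30 + 31 + 31 + 29 + 31 + 30 + 31 + 30 + 31 + 31 + 30 + 31 + 30 + 31 + 31 + 28 + 31 + 30 + 31 + 30 + 31 + 31 + 30 + 31 + 30 + 31 + 31 + 28 + 31 + 30 + 1 = 1217.
The subtraction is earlier − later, so the result is −1217 → -1217.

-1217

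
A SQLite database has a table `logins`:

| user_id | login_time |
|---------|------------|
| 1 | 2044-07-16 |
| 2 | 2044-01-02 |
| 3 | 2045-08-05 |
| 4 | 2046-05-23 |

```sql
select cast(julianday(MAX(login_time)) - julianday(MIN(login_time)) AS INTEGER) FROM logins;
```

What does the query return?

MIN = 2044-01-02, MAX = 2046-05-23.
29 days remain in January 2044 after the 2nd (31 − 2).
Full months from February 2044 through April 2046 contribute their day counts.
Then 23 days into May 2046.
Total: 29 + 29 + 31 + 30 + 31 + 30 + 31 + 31 + 30 + 31 + 30 + 31 + 31 + 28 + 31 + 30 + 31 + 30 + 31 + 31 + 30 + 31 + 30 + 31 + 31 + 28 + 31 + 30 + 23 = 872.

872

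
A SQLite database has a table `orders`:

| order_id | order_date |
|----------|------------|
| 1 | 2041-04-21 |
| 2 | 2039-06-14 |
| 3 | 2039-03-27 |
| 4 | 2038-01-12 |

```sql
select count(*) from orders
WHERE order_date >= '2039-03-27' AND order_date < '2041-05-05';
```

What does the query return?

3

Rows in [2039-03-27, 2041-05-05): 2041-04-21, 2039-06-14, 2039-03-27 → 3 rows.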